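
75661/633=75661/633=119.53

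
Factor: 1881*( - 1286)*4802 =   -  2^2*3^2*7^4*11^1*19^1*643^1 =- 11615874732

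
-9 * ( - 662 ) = 5958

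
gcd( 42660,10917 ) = 9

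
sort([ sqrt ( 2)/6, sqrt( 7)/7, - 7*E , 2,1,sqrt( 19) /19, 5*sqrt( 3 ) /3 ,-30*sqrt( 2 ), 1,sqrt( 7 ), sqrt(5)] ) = [ - 30*sqrt( 2), - 7*E,sqrt(19 )/19,sqrt( 2 ) /6, sqrt(7)/7,1 , 1,  2,sqrt( 5 ), sqrt( 7 ), 5*sqrt (3 )/3]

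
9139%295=289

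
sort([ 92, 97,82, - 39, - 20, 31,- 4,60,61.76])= [ - 39,-20, - 4,31,60, 61.76, 82, 92, 97 ]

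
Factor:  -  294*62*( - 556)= 10134768= 2^4*3^1*7^2*31^1*139^1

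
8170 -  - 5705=13875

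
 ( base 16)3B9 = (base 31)un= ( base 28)161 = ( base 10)953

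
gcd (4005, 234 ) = 9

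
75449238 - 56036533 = 19412705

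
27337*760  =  20776120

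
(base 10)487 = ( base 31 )FM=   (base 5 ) 3422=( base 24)K7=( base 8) 747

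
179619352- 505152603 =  - 325533251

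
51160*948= 48499680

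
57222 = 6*9537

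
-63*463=-29169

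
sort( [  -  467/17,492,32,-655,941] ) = [-655, - 467/17,32,492,941]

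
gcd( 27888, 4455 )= 3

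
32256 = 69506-37250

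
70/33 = 2  +  4/33 =2.12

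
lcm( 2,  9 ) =18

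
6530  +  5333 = 11863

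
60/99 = 20/33 = 0.61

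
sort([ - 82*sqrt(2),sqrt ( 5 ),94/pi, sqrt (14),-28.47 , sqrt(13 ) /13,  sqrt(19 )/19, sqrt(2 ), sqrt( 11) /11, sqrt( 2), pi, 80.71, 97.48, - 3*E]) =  [- 82*sqrt( 2 ), - 28.47, - 3  *E,sqrt( 19) /19, sqrt (13 )/13,sqrt(11) /11, sqrt(2), sqrt(2), sqrt ( 5),pi,sqrt(14 ),94/pi , 80.71 , 97.48]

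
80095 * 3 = 240285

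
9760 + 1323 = 11083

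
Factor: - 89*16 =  - 1424 = -2^4*89^1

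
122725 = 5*24545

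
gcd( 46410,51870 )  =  2730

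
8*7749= 61992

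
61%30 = 1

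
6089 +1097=7186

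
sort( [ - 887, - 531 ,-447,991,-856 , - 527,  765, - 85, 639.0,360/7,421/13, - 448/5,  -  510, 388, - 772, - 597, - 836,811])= [ - 887,- 856, - 836,-772, - 597, - 531 , - 527, - 510, - 447, - 448/5 , - 85, 421/13,360/7, 388 , 639.0,  765 , 811 , 991]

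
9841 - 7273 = 2568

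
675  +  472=1147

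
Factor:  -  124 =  - 2^2*31^1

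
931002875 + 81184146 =1012187021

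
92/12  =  7+2/3= 7.67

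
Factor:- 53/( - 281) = 53^1*281^(  -  1)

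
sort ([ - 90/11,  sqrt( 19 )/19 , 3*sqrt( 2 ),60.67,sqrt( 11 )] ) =[ - 90/11,sqrt( 19 ) /19 , sqrt(11),  3*sqrt( 2 ), 60.67 ]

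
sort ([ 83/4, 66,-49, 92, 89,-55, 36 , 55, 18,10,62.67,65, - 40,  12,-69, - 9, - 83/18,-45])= [ - 69,-55,-49,-45, - 40,-9, - 83/18, 10, 12,18,83/4, 36, 55, 62.67,65, 66, 89,92 ]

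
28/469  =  4/67 = 0.06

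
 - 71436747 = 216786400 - 288223147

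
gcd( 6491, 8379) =1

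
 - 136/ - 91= 1 + 45/91 = 1.49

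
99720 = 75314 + 24406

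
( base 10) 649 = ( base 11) 540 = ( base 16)289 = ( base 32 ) k9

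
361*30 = 10830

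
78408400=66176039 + 12232361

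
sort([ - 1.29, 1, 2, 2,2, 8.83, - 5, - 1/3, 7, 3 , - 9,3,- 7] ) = [ - 9, - 7, - 5, - 1.29, - 1/3,  1, 2, 2,  2, 3 , 3, 7, 8.83]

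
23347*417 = 9735699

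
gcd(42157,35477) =1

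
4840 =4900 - 60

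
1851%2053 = 1851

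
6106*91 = 555646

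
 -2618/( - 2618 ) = 1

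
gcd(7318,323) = 1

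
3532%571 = 106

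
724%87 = 28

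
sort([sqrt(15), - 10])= [-10,sqrt( 15) ] 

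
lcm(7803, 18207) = 54621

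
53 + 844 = 897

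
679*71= 48209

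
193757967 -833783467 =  - 640025500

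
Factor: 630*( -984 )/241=-2^4*3^3*5^1*7^1* 41^1*241^( - 1) = - 619920/241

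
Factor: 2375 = 5^3*19^1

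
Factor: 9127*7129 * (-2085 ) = - 3^1 * 5^1*139^1*7129^1*9127^1 = - 135663408555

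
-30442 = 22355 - 52797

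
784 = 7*112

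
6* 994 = 5964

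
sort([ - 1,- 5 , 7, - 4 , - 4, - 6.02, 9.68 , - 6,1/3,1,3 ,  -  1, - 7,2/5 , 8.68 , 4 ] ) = [ - 7 , - 6.02, - 6, - 5 , - 4 , - 4 , - 1 , - 1,  1/3,  2/5, 1, 3,  4,7, 8.68,9.68 ] 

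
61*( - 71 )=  - 4331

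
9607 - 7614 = 1993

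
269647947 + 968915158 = 1238563105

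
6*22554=135324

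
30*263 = 7890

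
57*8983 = 512031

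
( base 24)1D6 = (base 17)31A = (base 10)894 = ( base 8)1576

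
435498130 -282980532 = 152517598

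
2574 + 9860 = 12434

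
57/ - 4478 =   -  57/4478= - 0.01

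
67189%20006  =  7171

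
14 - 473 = -459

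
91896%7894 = 5062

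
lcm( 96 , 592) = 3552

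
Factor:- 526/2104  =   - 1/4=- 2^( - 2 ) 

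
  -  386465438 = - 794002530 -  - 407537092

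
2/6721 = 2/6721 = 0.00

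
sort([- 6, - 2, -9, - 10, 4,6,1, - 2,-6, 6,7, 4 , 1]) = [-10, - 9, - 6,-6, - 2, - 2, 1,  1, 4, 4,6, 6, 7] 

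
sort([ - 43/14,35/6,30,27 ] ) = [ - 43/14 , 35/6, 27,30 ]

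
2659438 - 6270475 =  - 3611037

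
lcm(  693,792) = 5544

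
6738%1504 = 722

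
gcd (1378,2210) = 26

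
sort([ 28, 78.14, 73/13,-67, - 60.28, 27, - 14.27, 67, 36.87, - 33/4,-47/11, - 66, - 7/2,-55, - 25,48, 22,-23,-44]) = [ - 67,-66,- 60.28, - 55, - 44, - 25, - 23, - 14.27,-33/4,-47/11, -7/2, 73/13,22, 27,28, 36.87, 48, 67, 78.14]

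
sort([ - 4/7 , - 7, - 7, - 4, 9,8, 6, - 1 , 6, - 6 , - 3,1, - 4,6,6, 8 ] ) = [ -7, - 7, - 6 , - 4, - 4, - 3, - 1, - 4/7,  1,6 , 6,6 , 6,8, 8,9]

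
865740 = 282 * 3070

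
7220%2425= 2370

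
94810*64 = 6067840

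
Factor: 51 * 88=2^3* 3^1*11^1*17^1=4488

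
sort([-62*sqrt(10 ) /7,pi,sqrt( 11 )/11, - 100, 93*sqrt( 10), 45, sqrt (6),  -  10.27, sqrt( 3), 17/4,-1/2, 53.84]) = [ - 100  , - 62*sqrt( 10) /7, - 10.27, - 1/2  ,  sqrt( 11 )/11,sqrt ( 3), sqrt( 6), pi, 17/4, 45, 53.84, 93*sqrt( 10) ] 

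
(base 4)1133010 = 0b1011111000100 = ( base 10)6084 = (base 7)23511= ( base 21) DGF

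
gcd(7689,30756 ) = 7689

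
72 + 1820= 1892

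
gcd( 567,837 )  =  27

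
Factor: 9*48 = 432 =2^4*3^3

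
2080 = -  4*( - 520)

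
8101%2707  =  2687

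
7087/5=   7087/5 =1417.40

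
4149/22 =188 + 13/22 = 188.59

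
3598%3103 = 495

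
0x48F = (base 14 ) 5D5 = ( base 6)5223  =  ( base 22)291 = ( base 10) 1167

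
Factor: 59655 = 3^1*5^1*41^1*97^1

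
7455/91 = 81 + 12/13 = 81.92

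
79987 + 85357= 165344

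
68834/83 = 829+27/83 =829.33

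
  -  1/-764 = 1/764 = 0.00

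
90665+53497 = 144162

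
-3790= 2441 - 6231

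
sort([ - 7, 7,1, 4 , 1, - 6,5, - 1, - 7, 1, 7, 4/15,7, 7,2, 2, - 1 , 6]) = [ - 7,- 7, - 6, - 1, - 1, 4/15, 1, 1, 1, 2, 2, 4, 5,6, 7, 7, 7, 7 ]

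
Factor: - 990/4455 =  - 2/9 = -2^1*3^ ( - 2 )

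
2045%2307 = 2045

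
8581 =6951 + 1630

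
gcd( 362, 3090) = 2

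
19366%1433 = 737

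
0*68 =0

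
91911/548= 91911/548=167.72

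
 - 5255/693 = - 8 + 289/693 = - 7.58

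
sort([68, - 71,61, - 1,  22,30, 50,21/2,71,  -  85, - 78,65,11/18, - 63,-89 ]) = [  -  89,  -  85,-78, - 71,  -  63  ,-1,  11/18, 21/2,22,  30,50,61,65,68, 71 ] 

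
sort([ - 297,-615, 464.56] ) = [ - 615,-297 , 464.56]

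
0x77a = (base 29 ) 280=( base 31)1UN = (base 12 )1136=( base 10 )1914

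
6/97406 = 3/48703 =0.00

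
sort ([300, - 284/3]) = [ - 284/3, 300]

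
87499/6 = 14583 + 1/6= 14583.17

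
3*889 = 2667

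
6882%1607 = 454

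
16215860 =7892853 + 8323007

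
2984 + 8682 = 11666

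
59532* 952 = 56674464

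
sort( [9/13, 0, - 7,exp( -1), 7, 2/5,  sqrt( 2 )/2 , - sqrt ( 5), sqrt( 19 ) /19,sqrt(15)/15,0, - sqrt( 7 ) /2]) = [ -7 , -sqrt(5), - sqrt( 7)/2,0, 0 , sqrt(19)/19,sqrt(15 )/15,exp( -1), 2/5,9/13, sqrt(2)/2,7]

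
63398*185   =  11728630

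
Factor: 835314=2^1*3^1*23^1*6053^1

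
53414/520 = 102 + 187/260 = 102.72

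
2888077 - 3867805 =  - 979728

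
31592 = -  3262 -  - 34854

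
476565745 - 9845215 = 466720530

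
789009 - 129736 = 659273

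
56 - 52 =4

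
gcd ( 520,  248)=8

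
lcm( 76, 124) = 2356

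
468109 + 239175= 707284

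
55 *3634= 199870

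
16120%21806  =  16120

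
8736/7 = 1248 = 1248.00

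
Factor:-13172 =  - 2^2  *37^1 * 89^1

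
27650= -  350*( -79)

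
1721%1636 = 85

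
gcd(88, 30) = 2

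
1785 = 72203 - 70418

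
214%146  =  68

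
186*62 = 11532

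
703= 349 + 354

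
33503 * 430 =14406290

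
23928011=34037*703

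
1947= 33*59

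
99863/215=464 + 103/215=464.48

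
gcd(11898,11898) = 11898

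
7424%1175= 374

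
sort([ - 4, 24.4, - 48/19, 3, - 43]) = [ - 43,-4 ,- 48/19, 3,24.4] 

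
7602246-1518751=6083495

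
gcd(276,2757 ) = 3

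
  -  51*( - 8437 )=430287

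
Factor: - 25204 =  - 2^2 *6301^1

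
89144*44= 3922336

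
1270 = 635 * 2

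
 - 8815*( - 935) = 8242025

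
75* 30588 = 2294100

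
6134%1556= 1466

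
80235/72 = 8915/8 = 1114.38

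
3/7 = 3/7 = 0.43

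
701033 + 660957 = 1361990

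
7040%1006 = 1004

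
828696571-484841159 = 343855412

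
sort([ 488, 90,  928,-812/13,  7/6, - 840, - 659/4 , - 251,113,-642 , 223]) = [ - 840, - 642,-251,  -  659/4, - 812/13,7/6, 90, 113,223, 488, 928] 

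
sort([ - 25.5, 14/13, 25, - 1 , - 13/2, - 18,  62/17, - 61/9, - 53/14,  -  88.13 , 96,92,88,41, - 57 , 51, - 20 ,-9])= [ - 88.13, - 57, - 25.5,-20, - 18, - 9, - 61/9, - 13/2,  -  53/14, - 1 , 14/13,62/17,25 , 41, 51,88,92, 96]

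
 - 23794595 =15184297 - 38978892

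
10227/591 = 17+60/197 = 17.30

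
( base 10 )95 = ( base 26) 3H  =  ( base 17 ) 5a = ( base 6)235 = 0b1011111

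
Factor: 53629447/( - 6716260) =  - 2^( - 2)*5^ ( -1)*335813^(-1 )*53629447^1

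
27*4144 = 111888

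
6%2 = 0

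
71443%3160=1923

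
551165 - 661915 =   -  110750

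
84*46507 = 3906588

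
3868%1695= 478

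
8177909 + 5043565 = 13221474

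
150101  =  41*3661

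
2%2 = 0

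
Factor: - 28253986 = -2^1*14126993^1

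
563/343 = 1 + 220/343= 1.64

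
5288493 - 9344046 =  - 4055553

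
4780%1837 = 1106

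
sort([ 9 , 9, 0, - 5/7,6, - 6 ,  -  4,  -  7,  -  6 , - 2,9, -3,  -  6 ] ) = [ - 7,-6, - 6 , - 6,-4,  -  3, - 2 , - 5/7 , 0, 6 , 9,  9,9 ] 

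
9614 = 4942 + 4672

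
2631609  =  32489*81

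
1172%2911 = 1172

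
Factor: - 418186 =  -2^1*23^1*9091^1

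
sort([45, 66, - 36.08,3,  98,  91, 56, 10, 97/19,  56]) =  [ - 36.08, 3, 97/19, 10, 45 , 56,56,  66,  91, 98]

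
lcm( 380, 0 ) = 0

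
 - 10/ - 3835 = 2/767  =  0.00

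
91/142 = 91/142=0.64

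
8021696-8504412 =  - 482716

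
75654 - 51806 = 23848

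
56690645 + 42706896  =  99397541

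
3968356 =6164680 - 2196324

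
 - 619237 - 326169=- 945406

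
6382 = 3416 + 2966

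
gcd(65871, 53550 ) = 9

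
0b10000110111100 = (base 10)8636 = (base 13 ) 3c14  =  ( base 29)A7N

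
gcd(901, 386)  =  1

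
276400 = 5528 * 50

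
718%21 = 4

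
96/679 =96/679 = 0.14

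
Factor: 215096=2^3*7^1 * 23^1*167^1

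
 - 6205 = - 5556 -649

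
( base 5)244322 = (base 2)10010001111001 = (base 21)103d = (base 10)9337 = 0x2479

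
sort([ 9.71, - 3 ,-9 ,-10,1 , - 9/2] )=[  -  10, - 9,- 9/2, - 3, 1, 9.71 ] 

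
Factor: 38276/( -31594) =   -  2^1*7^1 *1367^1*15797^( -1 ) = -  19138/15797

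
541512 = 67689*8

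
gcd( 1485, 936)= 9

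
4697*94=441518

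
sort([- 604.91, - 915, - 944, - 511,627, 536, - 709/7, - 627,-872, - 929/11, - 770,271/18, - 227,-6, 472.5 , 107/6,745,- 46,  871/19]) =[ - 944, - 915, -872, - 770, - 627, - 604.91,-511,- 227, - 709/7,-929/11, - 46, - 6,271/18, 107/6,871/19,472.5,536 , 627,745]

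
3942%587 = 420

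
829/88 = 829/88 = 9.42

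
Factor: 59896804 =2^2*11^1*1361291^1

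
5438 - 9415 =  - 3977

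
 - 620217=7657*( -81)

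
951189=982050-30861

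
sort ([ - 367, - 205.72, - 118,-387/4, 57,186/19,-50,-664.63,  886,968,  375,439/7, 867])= [ - 664.63, - 367, - 205.72,-118,- 387/4, - 50,  186/19,57,439/7,375,867, 886,968] 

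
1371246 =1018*1347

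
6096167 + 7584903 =13681070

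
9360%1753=595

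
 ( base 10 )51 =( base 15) 36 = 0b110011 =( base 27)1O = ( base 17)30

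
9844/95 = 9844/95=103.62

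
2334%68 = 22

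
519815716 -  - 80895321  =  600711037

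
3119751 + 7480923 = 10600674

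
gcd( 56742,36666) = 42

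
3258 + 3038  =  6296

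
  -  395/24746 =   -  395/24746 = - 0.02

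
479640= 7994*60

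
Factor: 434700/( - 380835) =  - 460/403 = - 2^2 *5^1*13^ ( - 1 )*23^1*31^( - 1)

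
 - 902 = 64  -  966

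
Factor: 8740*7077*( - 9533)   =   - 589644458340 = -2^2*3^1*5^1*7^1*19^1*23^1*337^1 * 9533^1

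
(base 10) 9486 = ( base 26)E0M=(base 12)55A6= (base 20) 13e6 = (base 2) 10010100001110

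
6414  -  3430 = 2984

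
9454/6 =1575  +  2/3  =  1575.67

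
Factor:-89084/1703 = - 2^2*13^( - 1 )*131^( - 1 )*22271^1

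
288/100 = 2 + 22/25 = 2.88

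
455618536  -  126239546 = 329378990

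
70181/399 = 175 + 356/399=175.89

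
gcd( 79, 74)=1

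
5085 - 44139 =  - 39054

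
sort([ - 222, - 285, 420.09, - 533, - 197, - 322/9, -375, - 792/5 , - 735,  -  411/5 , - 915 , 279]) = [ - 915 ,  -  735, - 533, - 375,-285, - 222, - 197, - 792/5 , - 411/5, - 322/9 , 279,420.09]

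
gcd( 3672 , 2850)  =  6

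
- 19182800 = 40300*( - 476 )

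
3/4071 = 1/1357 =0.00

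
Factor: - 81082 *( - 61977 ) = 5025219114 = 2^1*3^1 *71^1*73^1*283^1*571^1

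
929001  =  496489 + 432512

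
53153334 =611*86994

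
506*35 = 17710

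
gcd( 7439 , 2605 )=1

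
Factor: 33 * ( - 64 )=-2^6*3^1*11^1 = -2112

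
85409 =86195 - 786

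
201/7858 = 201/7858  =  0.03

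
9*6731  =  60579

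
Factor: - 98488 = -2^3*13^1*947^1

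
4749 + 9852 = 14601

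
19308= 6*3218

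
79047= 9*8783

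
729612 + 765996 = 1495608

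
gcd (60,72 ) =12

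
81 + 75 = 156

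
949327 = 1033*919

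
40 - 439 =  - 399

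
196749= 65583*3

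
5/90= 1/18 =0.06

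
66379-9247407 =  - 9181028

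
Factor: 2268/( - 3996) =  - 3^1*7^1 * 37^( - 1)=- 21/37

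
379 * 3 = 1137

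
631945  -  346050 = 285895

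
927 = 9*103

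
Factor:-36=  - 2^2 * 3^2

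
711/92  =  7 + 67/92 = 7.73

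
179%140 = 39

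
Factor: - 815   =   - 5^1 *163^1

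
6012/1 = 6012 = 6012.00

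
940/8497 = 940/8497=0.11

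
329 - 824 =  - 495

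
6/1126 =3/563= 0.01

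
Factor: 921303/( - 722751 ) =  - 3^1*103^ (- 1) * 2339^(-1)*102367^1  =  - 307101/240917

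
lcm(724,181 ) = 724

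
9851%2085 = 1511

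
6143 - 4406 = 1737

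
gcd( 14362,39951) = 1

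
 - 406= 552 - 958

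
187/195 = 187/195 = 0.96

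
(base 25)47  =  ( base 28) 3n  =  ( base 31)3e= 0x6b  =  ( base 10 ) 107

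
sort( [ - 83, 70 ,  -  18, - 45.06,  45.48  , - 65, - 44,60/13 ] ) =[ - 83,-65, - 45.06 , - 44, - 18 , 60/13, 45.48, 70]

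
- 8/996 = -1 + 247/249 = - 0.01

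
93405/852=109+179/284 =109.63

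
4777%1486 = 319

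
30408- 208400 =  -  177992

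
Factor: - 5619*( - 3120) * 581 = 10185673680 = 2^4*3^2*5^1*7^1 * 13^1*83^1 *1873^1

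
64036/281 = 64036/281 = 227.89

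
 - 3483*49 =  - 170667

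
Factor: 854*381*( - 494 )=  - 2^2 * 3^1 * 7^1 * 13^1*19^1*61^1 * 127^1=-  160734756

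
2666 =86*31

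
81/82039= 81/82039 = 0.00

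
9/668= 9/668  =  0.01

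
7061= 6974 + 87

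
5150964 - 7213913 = -2062949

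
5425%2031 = 1363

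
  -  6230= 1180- 7410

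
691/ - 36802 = - 1 + 36111/36802 =- 0.02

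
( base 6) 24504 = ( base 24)67G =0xE38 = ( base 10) 3640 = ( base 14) 1480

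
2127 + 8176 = 10303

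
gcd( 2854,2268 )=2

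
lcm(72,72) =72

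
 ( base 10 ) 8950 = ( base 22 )iai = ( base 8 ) 21366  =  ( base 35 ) 7ap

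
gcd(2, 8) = 2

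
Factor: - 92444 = -2^2*11^2*191^1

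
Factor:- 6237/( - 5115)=3^3 * 5^( - 1)  *7^1 * 31^( - 1) = 189/155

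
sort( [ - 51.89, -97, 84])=[ - 97, - 51.89 , 84]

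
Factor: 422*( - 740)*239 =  -74634920 = -2^3*5^1*37^1*211^1 * 239^1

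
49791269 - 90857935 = -41066666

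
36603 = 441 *83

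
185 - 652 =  - 467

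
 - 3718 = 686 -4404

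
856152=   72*11891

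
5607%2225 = 1157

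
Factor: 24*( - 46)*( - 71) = 78384 = 2^4*3^1 * 23^1 * 71^1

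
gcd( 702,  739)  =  1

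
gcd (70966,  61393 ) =1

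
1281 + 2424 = 3705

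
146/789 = 146/789=0.19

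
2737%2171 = 566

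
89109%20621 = 6625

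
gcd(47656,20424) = 6808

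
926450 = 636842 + 289608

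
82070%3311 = 2606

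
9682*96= 929472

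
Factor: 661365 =3^4*5^1*23^1*71^1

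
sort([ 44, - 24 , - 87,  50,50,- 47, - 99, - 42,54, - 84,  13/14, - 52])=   [ - 99, - 87, - 84,  -  52, - 47,-42,-24, 13/14,44, 50,  50,54]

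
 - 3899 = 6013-9912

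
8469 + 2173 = 10642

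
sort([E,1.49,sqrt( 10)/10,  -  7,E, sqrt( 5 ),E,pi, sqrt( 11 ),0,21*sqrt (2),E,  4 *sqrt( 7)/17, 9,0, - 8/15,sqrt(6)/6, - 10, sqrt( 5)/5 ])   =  [ - 10, - 7, - 8/15  ,  0 , 0, sqrt( 10)/10, sqrt( 6)/6,sqrt(5) /5,4*sqrt(7 )/17,1.49,sqrt( 5),E,E, E, E, pi,sqrt( 11),9,21*sqrt( 2) ] 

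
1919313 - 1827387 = 91926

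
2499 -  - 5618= 8117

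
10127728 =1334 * 7592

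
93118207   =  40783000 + 52335207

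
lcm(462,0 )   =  0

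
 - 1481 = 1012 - 2493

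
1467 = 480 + 987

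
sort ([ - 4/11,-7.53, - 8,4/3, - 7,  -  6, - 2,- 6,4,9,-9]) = [ -9, -8, -7.53, - 7, -6, - 6,-2, - 4/11,4/3,4,9]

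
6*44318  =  265908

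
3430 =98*35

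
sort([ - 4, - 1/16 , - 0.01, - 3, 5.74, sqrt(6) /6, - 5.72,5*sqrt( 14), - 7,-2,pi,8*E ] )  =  [ - 7,-5.72 , -4, - 3, - 2, - 1/16,-0.01, sqrt(  6 )/6,pi, 5.74,5 * sqrt(14), 8*E]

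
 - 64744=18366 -83110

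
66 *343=22638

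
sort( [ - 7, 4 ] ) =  [ - 7, 4 ] 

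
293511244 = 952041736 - 658530492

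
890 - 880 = 10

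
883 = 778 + 105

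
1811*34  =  61574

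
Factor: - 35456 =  - 2^7*277^1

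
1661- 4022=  - 2361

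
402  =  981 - 579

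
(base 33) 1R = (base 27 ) 26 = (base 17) 39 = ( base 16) 3C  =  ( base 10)60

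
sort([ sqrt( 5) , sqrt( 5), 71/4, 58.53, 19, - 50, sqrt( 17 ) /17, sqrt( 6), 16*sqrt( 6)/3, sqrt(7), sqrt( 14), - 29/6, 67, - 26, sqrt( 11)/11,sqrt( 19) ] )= [ - 50 , - 26,-29/6, sqrt( 17 ) /17, sqrt(11)/11, sqrt( 5 ), sqrt( 5), sqrt (6) , sqrt (7 ), sqrt( 14), sqrt (19 ), 16*sqrt( 6)/3, 71/4, 19,58.53, 67]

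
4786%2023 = 740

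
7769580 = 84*92495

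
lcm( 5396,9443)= 37772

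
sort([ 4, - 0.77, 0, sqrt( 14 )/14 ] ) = [ - 0.77, 0, sqrt( 14 )/14, 4 ] 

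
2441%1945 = 496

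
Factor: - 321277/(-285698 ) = 2^ ( - 1)*7^( - 1) * 11^1*20407^(  -  1)*29207^1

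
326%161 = 4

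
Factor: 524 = 2^2*131^1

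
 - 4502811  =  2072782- 6575593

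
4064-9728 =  - 5664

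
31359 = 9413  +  21946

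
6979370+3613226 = 10592596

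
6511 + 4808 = 11319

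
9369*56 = 524664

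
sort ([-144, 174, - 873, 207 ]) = [ - 873,  -  144, 174 , 207]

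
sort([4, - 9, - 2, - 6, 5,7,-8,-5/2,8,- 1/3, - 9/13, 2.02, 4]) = [  -  9, - 8,  -  6 , - 5/2, - 2  , - 9/13,  -  1/3, 2.02,4 , 4, 5,7,8]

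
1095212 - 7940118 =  - 6844906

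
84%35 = 14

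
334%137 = 60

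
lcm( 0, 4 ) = 0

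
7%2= 1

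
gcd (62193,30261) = 3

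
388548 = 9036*43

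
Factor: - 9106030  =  -2^1 * 5^1*910603^1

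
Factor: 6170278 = 2^1*3085139^1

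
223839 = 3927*57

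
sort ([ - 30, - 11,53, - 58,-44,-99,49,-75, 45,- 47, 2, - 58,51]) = [ - 99,-75, - 58 ,  -  58,  -  47,-44 ,-30 , - 11, 2 , 45,49,51, 53]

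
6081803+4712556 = 10794359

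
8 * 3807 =30456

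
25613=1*25613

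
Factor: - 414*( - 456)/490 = 94392/245 = 2^3*3^3*5^( - 1 )*7^( - 2 ) * 19^1* 23^1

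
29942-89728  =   - 59786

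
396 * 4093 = 1620828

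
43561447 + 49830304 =93391751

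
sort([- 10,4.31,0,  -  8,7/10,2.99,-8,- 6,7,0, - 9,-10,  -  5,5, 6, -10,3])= [ -10,-10, -10,  -  9, - 8  , - 8, - 6,- 5, 0,0, 7/10,2.99,3,4.31,5, 6,7] 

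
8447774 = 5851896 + 2595878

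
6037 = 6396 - 359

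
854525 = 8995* 95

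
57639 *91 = 5245149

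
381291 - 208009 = 173282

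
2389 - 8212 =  - 5823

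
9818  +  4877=14695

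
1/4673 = 1/4673 = 0.00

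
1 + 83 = 84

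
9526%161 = 27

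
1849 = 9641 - 7792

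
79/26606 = 79/26606 = 0.00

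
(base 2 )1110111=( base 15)7E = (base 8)167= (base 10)119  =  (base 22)59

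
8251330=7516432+734898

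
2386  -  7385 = - 4999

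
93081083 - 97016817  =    -  3935734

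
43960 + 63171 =107131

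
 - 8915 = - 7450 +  - 1465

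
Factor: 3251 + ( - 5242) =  - 11^1*181^1  =  - 1991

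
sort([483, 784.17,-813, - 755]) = [ - 813, - 755,483, 784.17]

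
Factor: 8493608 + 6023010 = 14516618= 2^1 * 31^1*234139^1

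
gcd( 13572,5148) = 468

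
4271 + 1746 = 6017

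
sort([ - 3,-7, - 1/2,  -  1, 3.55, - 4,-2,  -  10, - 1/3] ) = [ - 10, - 7, - 4, - 3, -2, - 1, - 1/2, - 1/3, 3.55 ] 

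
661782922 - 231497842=430285080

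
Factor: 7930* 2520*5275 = 105413490000= 2^4*3^2*5^4*7^1*13^1*61^1 * 211^1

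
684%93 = 33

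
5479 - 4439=1040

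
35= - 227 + 262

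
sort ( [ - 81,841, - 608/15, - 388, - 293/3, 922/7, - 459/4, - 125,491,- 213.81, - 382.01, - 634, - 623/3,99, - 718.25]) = [ - 718.25, - 634 , -388, - 382.01, - 213.81, - 623/3 , - 125, - 459/4, - 293/3 ,- 81, - 608/15,  99,922/7, 491,841]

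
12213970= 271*45070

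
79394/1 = 79394 = 79394.00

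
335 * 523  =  175205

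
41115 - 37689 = 3426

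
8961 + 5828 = 14789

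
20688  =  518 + 20170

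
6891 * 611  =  4210401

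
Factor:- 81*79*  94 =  - 2^1 * 3^4 * 47^1*79^1  =  -601506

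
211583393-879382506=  - 667799113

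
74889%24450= 1539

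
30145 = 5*6029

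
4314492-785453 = 3529039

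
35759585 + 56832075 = 92591660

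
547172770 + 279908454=827081224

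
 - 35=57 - 92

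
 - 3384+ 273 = - 3111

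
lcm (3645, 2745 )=222345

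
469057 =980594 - 511537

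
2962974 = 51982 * 57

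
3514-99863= - 96349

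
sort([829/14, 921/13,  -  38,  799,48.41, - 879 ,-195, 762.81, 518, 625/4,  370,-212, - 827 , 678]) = [-879, - 827, - 212,-195,- 38, 48.41, 829/14, 921/13,625/4, 370, 518, 678,762.81,799 ] 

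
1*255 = 255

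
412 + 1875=2287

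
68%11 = 2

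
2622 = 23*114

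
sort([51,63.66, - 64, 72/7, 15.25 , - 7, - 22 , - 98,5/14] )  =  [ - 98, - 64,- 22 , - 7, 5/14,72/7 , 15.25,51 , 63.66]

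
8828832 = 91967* 96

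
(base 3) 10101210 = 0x9AE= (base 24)476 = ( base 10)2478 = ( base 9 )3353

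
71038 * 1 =71038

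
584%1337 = 584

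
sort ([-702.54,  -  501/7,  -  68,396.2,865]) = [ - 702.54, - 501/7, - 68 , 396.2,865 ]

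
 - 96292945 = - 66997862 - 29295083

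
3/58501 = 3/58501 = 0.00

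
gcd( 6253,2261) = 1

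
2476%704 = 364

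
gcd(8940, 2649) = 3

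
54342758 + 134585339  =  188928097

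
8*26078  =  208624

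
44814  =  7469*6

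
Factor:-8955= -3^2 * 5^1*199^1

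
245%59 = 9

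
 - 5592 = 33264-38856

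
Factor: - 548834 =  - 2^1*11^1 * 13^1*19^1*101^1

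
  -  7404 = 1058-8462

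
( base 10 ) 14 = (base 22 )E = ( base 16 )e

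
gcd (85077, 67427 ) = 1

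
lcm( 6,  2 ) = 6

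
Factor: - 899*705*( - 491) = 3^1*5^1 * 29^1* 31^1*47^1*491^1  =  311193345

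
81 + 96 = 177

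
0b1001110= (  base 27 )2o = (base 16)4E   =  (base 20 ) 3I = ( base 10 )78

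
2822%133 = 29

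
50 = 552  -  502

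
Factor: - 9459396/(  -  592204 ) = 3^3*23^( - 1 )*41^( - 1)*157^( - 1) *87587^1 = 2364849/148051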